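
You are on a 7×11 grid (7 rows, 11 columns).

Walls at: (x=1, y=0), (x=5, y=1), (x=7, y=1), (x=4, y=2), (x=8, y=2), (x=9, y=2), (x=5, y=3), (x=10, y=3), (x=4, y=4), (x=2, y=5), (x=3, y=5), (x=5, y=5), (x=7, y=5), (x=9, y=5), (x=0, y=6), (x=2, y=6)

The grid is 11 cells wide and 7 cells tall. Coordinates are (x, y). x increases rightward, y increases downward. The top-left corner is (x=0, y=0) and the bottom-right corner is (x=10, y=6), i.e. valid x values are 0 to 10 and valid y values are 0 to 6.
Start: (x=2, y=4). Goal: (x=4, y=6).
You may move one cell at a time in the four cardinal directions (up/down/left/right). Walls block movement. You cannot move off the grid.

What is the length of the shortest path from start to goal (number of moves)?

Answer: Shortest path length: 16

Derivation:
BFS from (x=2, y=4) until reaching (x=4, y=6):
  Distance 0: (x=2, y=4)
  Distance 1: (x=2, y=3), (x=1, y=4), (x=3, y=4)
  Distance 2: (x=2, y=2), (x=1, y=3), (x=3, y=3), (x=0, y=4), (x=1, y=5)
  Distance 3: (x=2, y=1), (x=1, y=2), (x=3, y=2), (x=0, y=3), (x=4, y=3), (x=0, y=5), (x=1, y=6)
  Distance 4: (x=2, y=0), (x=1, y=1), (x=3, y=1), (x=0, y=2)
  Distance 5: (x=3, y=0), (x=0, y=1), (x=4, y=1)
  Distance 6: (x=0, y=0), (x=4, y=0)
  Distance 7: (x=5, y=0)
  Distance 8: (x=6, y=0)
  Distance 9: (x=7, y=0), (x=6, y=1)
  Distance 10: (x=8, y=0), (x=6, y=2)
  Distance 11: (x=9, y=0), (x=8, y=1), (x=5, y=2), (x=7, y=2), (x=6, y=3)
  Distance 12: (x=10, y=0), (x=9, y=1), (x=7, y=3), (x=6, y=4)
  Distance 13: (x=10, y=1), (x=8, y=3), (x=5, y=4), (x=7, y=4), (x=6, y=5)
  Distance 14: (x=10, y=2), (x=9, y=3), (x=8, y=4), (x=6, y=6)
  Distance 15: (x=9, y=4), (x=8, y=5), (x=5, y=6), (x=7, y=6)
  Distance 16: (x=10, y=4), (x=4, y=6), (x=8, y=6)  <- goal reached here
One shortest path (16 moves): (x=2, y=4) -> (x=3, y=4) -> (x=3, y=3) -> (x=3, y=2) -> (x=3, y=1) -> (x=4, y=1) -> (x=4, y=0) -> (x=5, y=0) -> (x=6, y=0) -> (x=6, y=1) -> (x=6, y=2) -> (x=6, y=3) -> (x=6, y=4) -> (x=6, y=5) -> (x=6, y=6) -> (x=5, y=6) -> (x=4, y=6)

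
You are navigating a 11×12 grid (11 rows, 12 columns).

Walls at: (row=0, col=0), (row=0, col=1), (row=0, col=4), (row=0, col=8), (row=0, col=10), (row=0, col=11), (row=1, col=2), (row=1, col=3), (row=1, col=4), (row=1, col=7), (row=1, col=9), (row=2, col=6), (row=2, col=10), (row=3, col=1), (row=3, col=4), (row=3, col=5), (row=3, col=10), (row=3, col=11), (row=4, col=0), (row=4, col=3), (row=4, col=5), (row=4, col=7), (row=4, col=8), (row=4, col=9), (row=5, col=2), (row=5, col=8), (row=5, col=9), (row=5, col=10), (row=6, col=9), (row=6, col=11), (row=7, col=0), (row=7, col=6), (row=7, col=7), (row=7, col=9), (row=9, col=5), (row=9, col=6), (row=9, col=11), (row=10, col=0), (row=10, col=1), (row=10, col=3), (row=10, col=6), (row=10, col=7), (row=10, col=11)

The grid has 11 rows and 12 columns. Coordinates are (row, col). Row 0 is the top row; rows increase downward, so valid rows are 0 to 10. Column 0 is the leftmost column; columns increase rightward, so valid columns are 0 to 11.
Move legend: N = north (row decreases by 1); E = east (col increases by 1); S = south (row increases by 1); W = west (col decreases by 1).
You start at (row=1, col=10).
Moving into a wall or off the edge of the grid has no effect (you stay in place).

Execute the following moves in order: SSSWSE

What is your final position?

Answer: Final position: (row=1, col=11)

Derivation:
Start: (row=1, col=10)
  [×3]S (south): blocked, stay at (row=1, col=10)
  W (west): blocked, stay at (row=1, col=10)
  S (south): blocked, stay at (row=1, col=10)
  E (east): (row=1, col=10) -> (row=1, col=11)
Final: (row=1, col=11)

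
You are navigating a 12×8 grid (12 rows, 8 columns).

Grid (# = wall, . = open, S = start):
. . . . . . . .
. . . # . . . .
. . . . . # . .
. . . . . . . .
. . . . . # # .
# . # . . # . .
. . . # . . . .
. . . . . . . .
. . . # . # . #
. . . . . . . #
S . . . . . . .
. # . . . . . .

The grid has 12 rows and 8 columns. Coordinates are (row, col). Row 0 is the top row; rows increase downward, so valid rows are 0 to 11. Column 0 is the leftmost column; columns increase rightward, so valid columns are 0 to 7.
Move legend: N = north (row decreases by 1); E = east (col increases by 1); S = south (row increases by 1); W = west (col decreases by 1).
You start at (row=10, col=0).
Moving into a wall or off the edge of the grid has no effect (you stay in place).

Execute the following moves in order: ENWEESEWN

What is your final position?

Start: (row=10, col=0)
  E (east): (row=10, col=0) -> (row=10, col=1)
  N (north): (row=10, col=1) -> (row=9, col=1)
  W (west): (row=9, col=1) -> (row=9, col=0)
  E (east): (row=9, col=0) -> (row=9, col=1)
  E (east): (row=9, col=1) -> (row=9, col=2)
  S (south): (row=9, col=2) -> (row=10, col=2)
  E (east): (row=10, col=2) -> (row=10, col=3)
  W (west): (row=10, col=3) -> (row=10, col=2)
  N (north): (row=10, col=2) -> (row=9, col=2)
Final: (row=9, col=2)

Answer: Final position: (row=9, col=2)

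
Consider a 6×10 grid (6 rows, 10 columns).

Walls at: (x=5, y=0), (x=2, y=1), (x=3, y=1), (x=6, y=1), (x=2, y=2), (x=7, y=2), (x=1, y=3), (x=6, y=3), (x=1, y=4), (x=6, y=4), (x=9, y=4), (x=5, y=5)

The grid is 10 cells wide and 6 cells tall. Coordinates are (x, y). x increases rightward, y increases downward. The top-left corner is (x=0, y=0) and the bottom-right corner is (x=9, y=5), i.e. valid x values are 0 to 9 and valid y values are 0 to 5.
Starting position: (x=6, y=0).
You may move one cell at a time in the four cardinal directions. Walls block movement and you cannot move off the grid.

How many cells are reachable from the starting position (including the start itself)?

Answer: Reachable cells: 18

Derivation:
BFS flood-fill from (x=6, y=0):
  Distance 0: (x=6, y=0)
  Distance 1: (x=7, y=0)
  Distance 2: (x=8, y=0), (x=7, y=1)
  Distance 3: (x=9, y=0), (x=8, y=1)
  Distance 4: (x=9, y=1), (x=8, y=2)
  Distance 5: (x=9, y=2), (x=8, y=3)
  Distance 6: (x=7, y=3), (x=9, y=3), (x=8, y=4)
  Distance 7: (x=7, y=4), (x=8, y=5)
  Distance 8: (x=7, y=5), (x=9, y=5)
  Distance 9: (x=6, y=5)
Total reachable: 18 (grid has 48 open cells total)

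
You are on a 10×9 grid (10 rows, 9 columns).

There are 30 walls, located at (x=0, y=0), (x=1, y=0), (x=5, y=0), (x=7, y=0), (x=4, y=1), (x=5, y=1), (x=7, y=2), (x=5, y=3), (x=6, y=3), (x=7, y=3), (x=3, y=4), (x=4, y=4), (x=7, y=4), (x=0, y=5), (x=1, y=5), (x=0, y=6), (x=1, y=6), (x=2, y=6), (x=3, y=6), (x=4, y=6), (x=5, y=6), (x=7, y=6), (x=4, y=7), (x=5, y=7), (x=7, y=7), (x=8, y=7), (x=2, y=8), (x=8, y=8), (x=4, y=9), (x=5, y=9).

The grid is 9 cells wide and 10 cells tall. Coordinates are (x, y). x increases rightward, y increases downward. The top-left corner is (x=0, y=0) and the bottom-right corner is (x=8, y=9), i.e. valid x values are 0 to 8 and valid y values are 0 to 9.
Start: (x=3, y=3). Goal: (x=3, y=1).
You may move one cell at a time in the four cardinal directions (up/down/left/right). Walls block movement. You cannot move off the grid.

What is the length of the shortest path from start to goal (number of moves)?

BFS from (x=3, y=3) until reaching (x=3, y=1):
  Distance 0: (x=3, y=3)
  Distance 1: (x=3, y=2), (x=2, y=3), (x=4, y=3)
  Distance 2: (x=3, y=1), (x=2, y=2), (x=4, y=2), (x=1, y=3), (x=2, y=4)  <- goal reached here
One shortest path (2 moves): (x=3, y=3) -> (x=3, y=2) -> (x=3, y=1)

Answer: Shortest path length: 2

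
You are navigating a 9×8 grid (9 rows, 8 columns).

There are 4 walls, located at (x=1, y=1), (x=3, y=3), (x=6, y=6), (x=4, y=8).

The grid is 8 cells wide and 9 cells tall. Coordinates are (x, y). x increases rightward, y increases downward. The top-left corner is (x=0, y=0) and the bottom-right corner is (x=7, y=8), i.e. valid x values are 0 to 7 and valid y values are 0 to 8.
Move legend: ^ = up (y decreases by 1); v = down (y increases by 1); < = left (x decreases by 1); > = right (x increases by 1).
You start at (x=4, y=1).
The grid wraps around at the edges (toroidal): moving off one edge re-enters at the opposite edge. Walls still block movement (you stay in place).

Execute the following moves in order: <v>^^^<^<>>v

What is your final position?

Start: (x=4, y=1)
  < (left): (x=4, y=1) -> (x=3, y=1)
  v (down): (x=3, y=1) -> (x=3, y=2)
  > (right): (x=3, y=2) -> (x=4, y=2)
  ^ (up): (x=4, y=2) -> (x=4, y=1)
  ^ (up): (x=4, y=1) -> (x=4, y=0)
  ^ (up): blocked, stay at (x=4, y=0)
  < (left): (x=4, y=0) -> (x=3, y=0)
  ^ (up): (x=3, y=0) -> (x=3, y=8)
  < (left): (x=3, y=8) -> (x=2, y=8)
  > (right): (x=2, y=8) -> (x=3, y=8)
  > (right): blocked, stay at (x=3, y=8)
  v (down): (x=3, y=8) -> (x=3, y=0)
Final: (x=3, y=0)

Answer: Final position: (x=3, y=0)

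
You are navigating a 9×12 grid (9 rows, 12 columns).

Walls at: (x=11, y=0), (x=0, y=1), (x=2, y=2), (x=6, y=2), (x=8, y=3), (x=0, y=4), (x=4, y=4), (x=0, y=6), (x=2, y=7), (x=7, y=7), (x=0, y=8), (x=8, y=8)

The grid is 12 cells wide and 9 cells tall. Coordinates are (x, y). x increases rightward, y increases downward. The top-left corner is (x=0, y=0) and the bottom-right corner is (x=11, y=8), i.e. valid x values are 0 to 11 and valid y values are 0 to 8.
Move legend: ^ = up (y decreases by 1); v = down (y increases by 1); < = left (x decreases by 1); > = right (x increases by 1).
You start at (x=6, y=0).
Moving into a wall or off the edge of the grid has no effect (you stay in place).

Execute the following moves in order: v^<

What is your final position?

Answer: Final position: (x=5, y=0)

Derivation:
Start: (x=6, y=0)
  v (down): (x=6, y=0) -> (x=6, y=1)
  ^ (up): (x=6, y=1) -> (x=6, y=0)
  < (left): (x=6, y=0) -> (x=5, y=0)
Final: (x=5, y=0)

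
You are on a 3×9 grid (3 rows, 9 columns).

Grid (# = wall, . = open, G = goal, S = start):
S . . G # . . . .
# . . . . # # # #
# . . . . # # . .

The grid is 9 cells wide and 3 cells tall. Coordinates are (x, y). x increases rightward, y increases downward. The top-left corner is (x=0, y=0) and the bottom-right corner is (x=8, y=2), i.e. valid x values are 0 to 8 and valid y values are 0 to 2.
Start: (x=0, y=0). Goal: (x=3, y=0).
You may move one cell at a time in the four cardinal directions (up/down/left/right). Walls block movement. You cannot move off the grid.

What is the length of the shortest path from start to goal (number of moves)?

Answer: Shortest path length: 3

Derivation:
BFS from (x=0, y=0) until reaching (x=3, y=0):
  Distance 0: (x=0, y=0)
  Distance 1: (x=1, y=0)
  Distance 2: (x=2, y=0), (x=1, y=1)
  Distance 3: (x=3, y=0), (x=2, y=1), (x=1, y=2)  <- goal reached here
One shortest path (3 moves): (x=0, y=0) -> (x=1, y=0) -> (x=2, y=0) -> (x=3, y=0)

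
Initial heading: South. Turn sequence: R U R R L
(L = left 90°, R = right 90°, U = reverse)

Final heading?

Start: South
  R (right (90° clockwise)) -> West
  U (U-turn (180°)) -> East
  R (right (90° clockwise)) -> South
  R (right (90° clockwise)) -> West
  L (left (90° counter-clockwise)) -> South
Final: South

Answer: Final heading: South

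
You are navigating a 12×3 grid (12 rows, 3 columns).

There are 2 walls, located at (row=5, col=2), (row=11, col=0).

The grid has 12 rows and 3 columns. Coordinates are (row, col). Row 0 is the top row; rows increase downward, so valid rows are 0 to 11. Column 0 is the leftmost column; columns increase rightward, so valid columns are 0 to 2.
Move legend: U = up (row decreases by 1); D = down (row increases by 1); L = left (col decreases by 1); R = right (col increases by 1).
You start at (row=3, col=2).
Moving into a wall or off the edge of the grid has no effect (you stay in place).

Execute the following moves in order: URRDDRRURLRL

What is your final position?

Start: (row=3, col=2)
  U (up): (row=3, col=2) -> (row=2, col=2)
  R (right): blocked, stay at (row=2, col=2)
  R (right): blocked, stay at (row=2, col=2)
  D (down): (row=2, col=2) -> (row=3, col=2)
  D (down): (row=3, col=2) -> (row=4, col=2)
  R (right): blocked, stay at (row=4, col=2)
  R (right): blocked, stay at (row=4, col=2)
  U (up): (row=4, col=2) -> (row=3, col=2)
  R (right): blocked, stay at (row=3, col=2)
  L (left): (row=3, col=2) -> (row=3, col=1)
  R (right): (row=3, col=1) -> (row=3, col=2)
  L (left): (row=3, col=2) -> (row=3, col=1)
Final: (row=3, col=1)

Answer: Final position: (row=3, col=1)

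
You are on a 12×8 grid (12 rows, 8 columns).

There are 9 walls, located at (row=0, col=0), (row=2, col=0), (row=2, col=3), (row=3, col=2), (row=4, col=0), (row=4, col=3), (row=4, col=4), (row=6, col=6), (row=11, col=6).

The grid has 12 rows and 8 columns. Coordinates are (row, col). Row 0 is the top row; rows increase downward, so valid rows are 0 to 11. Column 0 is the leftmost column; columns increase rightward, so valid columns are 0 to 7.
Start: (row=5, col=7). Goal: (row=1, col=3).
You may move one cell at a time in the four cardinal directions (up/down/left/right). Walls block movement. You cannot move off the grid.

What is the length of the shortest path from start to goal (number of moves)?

BFS from (row=5, col=7) until reaching (row=1, col=3):
  Distance 0: (row=5, col=7)
  Distance 1: (row=4, col=7), (row=5, col=6), (row=6, col=7)
  Distance 2: (row=3, col=7), (row=4, col=6), (row=5, col=5), (row=7, col=7)
  Distance 3: (row=2, col=7), (row=3, col=6), (row=4, col=5), (row=5, col=4), (row=6, col=5), (row=7, col=6), (row=8, col=7)
  Distance 4: (row=1, col=7), (row=2, col=6), (row=3, col=5), (row=5, col=3), (row=6, col=4), (row=7, col=5), (row=8, col=6), (row=9, col=7)
  Distance 5: (row=0, col=7), (row=1, col=6), (row=2, col=5), (row=3, col=4), (row=5, col=2), (row=6, col=3), (row=7, col=4), (row=8, col=5), (row=9, col=6), (row=10, col=7)
  Distance 6: (row=0, col=6), (row=1, col=5), (row=2, col=4), (row=3, col=3), (row=4, col=2), (row=5, col=1), (row=6, col=2), (row=7, col=3), (row=8, col=4), (row=9, col=5), (row=10, col=6), (row=11, col=7)
  Distance 7: (row=0, col=5), (row=1, col=4), (row=4, col=1), (row=5, col=0), (row=6, col=1), (row=7, col=2), (row=8, col=3), (row=9, col=4), (row=10, col=5)
  Distance 8: (row=0, col=4), (row=1, col=3), (row=3, col=1), (row=6, col=0), (row=7, col=1), (row=8, col=2), (row=9, col=3), (row=10, col=4), (row=11, col=5)  <- goal reached here
One shortest path (8 moves): (row=5, col=7) -> (row=5, col=6) -> (row=5, col=5) -> (row=4, col=5) -> (row=3, col=5) -> (row=3, col=4) -> (row=2, col=4) -> (row=1, col=4) -> (row=1, col=3)

Answer: Shortest path length: 8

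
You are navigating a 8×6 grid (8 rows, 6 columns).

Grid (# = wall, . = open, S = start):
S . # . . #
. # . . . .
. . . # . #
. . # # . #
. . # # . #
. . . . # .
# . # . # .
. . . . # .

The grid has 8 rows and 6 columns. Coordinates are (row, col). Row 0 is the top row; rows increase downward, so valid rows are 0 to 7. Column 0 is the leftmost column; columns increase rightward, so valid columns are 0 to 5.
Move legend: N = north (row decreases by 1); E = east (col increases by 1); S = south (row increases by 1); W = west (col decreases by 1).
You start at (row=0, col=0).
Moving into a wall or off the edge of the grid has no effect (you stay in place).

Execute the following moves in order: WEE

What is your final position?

Start: (row=0, col=0)
  W (west): blocked, stay at (row=0, col=0)
  E (east): (row=0, col=0) -> (row=0, col=1)
  E (east): blocked, stay at (row=0, col=1)
Final: (row=0, col=1)

Answer: Final position: (row=0, col=1)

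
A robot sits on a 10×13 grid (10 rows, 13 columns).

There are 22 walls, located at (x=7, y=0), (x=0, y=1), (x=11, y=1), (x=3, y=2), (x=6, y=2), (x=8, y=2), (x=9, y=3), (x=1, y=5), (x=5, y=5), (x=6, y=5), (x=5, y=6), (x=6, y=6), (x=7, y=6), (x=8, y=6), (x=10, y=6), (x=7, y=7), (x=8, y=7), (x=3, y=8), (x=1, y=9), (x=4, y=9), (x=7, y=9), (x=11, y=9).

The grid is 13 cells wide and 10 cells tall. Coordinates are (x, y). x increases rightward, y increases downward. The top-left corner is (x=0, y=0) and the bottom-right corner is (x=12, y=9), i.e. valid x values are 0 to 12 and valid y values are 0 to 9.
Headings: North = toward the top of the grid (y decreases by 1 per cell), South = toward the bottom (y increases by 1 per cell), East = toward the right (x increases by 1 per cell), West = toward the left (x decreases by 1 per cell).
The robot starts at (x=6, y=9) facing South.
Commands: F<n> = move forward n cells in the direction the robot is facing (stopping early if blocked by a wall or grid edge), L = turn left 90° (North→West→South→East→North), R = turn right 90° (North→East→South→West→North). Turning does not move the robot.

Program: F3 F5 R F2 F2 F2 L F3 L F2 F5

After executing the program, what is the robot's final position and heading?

Start: (x=6, y=9), facing South
  F3: move forward 0/3 (blocked), now at (x=6, y=9)
  F5: move forward 0/5 (blocked), now at (x=6, y=9)
  R: turn right, now facing West
  F2: move forward 1/2 (blocked), now at (x=5, y=9)
  F2: move forward 0/2 (blocked), now at (x=5, y=9)
  F2: move forward 0/2 (blocked), now at (x=5, y=9)
  L: turn left, now facing South
  F3: move forward 0/3 (blocked), now at (x=5, y=9)
  L: turn left, now facing East
  F2: move forward 1/2 (blocked), now at (x=6, y=9)
  F5: move forward 0/5 (blocked), now at (x=6, y=9)
Final: (x=6, y=9), facing East

Answer: Final position: (x=6, y=9), facing East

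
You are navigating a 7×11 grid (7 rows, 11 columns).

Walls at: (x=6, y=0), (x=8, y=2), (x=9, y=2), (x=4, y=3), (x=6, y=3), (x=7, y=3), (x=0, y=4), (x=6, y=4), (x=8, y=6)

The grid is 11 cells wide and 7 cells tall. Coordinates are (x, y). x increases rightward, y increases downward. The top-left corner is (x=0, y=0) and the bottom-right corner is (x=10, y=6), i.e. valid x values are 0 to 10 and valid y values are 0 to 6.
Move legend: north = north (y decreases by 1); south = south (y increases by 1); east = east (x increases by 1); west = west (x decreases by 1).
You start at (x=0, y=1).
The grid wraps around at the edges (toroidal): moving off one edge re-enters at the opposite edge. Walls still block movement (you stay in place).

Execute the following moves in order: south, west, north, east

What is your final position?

Answer: Final position: (x=0, y=1)

Derivation:
Start: (x=0, y=1)
  south (south): (x=0, y=1) -> (x=0, y=2)
  west (west): (x=0, y=2) -> (x=10, y=2)
  north (north): (x=10, y=2) -> (x=10, y=1)
  east (east): (x=10, y=1) -> (x=0, y=1)
Final: (x=0, y=1)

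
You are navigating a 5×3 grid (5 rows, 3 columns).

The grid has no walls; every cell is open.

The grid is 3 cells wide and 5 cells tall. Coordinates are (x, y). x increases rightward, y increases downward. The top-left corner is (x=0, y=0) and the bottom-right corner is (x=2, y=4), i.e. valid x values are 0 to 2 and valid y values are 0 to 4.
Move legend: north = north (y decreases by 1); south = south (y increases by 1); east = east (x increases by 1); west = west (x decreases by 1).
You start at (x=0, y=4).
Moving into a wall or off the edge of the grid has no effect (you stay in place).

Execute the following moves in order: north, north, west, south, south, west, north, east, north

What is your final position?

Answer: Final position: (x=1, y=2)

Derivation:
Start: (x=0, y=4)
  north (north): (x=0, y=4) -> (x=0, y=3)
  north (north): (x=0, y=3) -> (x=0, y=2)
  west (west): blocked, stay at (x=0, y=2)
  south (south): (x=0, y=2) -> (x=0, y=3)
  south (south): (x=0, y=3) -> (x=0, y=4)
  west (west): blocked, stay at (x=0, y=4)
  north (north): (x=0, y=4) -> (x=0, y=3)
  east (east): (x=0, y=3) -> (x=1, y=3)
  north (north): (x=1, y=3) -> (x=1, y=2)
Final: (x=1, y=2)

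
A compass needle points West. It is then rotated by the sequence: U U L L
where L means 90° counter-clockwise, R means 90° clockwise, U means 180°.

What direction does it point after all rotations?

Start: West
  U (U-turn (180°)) -> East
  U (U-turn (180°)) -> West
  L (left (90° counter-clockwise)) -> South
  L (left (90° counter-clockwise)) -> East
Final: East

Answer: Final heading: East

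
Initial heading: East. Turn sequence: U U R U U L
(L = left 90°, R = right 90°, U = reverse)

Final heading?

Answer: Final heading: East

Derivation:
Start: East
  U (U-turn (180°)) -> West
  U (U-turn (180°)) -> East
  R (right (90° clockwise)) -> South
  U (U-turn (180°)) -> North
  U (U-turn (180°)) -> South
  L (left (90° counter-clockwise)) -> East
Final: East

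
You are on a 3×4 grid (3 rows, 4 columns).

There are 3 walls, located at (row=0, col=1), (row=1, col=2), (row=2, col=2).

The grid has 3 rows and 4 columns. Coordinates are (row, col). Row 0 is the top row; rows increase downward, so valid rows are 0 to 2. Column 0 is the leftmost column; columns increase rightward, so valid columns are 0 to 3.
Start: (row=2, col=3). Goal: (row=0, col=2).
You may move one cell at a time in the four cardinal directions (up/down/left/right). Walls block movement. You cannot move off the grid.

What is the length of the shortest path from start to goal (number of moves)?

Answer: Shortest path length: 3

Derivation:
BFS from (row=2, col=3) until reaching (row=0, col=2):
  Distance 0: (row=2, col=3)
  Distance 1: (row=1, col=3)
  Distance 2: (row=0, col=3)
  Distance 3: (row=0, col=2)  <- goal reached here
One shortest path (3 moves): (row=2, col=3) -> (row=1, col=3) -> (row=0, col=3) -> (row=0, col=2)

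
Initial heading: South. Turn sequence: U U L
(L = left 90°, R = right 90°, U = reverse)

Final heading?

Start: South
  U (U-turn (180°)) -> North
  U (U-turn (180°)) -> South
  L (left (90° counter-clockwise)) -> East
Final: East

Answer: Final heading: East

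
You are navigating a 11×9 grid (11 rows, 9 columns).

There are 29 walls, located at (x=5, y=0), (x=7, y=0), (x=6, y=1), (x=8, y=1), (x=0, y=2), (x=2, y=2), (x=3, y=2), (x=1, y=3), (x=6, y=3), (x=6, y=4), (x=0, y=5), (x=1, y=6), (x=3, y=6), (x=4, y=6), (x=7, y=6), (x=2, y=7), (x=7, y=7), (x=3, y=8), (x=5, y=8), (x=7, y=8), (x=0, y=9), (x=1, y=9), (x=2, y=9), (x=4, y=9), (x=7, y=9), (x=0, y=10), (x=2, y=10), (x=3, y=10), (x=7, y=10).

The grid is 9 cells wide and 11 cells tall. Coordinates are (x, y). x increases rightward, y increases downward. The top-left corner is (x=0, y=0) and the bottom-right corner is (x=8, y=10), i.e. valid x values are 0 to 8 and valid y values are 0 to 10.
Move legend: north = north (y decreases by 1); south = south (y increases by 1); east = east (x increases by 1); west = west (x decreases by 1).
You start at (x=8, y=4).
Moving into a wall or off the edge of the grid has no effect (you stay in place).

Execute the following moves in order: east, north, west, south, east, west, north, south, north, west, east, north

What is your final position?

Answer: Final position: (x=8, y=2)

Derivation:
Start: (x=8, y=4)
  east (east): blocked, stay at (x=8, y=4)
  north (north): (x=8, y=4) -> (x=8, y=3)
  west (west): (x=8, y=3) -> (x=7, y=3)
  south (south): (x=7, y=3) -> (x=7, y=4)
  east (east): (x=7, y=4) -> (x=8, y=4)
  west (west): (x=8, y=4) -> (x=7, y=4)
  north (north): (x=7, y=4) -> (x=7, y=3)
  south (south): (x=7, y=3) -> (x=7, y=4)
  north (north): (x=7, y=4) -> (x=7, y=3)
  west (west): blocked, stay at (x=7, y=3)
  east (east): (x=7, y=3) -> (x=8, y=3)
  north (north): (x=8, y=3) -> (x=8, y=2)
Final: (x=8, y=2)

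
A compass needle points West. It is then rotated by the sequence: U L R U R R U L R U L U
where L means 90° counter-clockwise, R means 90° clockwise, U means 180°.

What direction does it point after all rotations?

Answer: Final heading: South

Derivation:
Start: West
  U (U-turn (180°)) -> East
  L (left (90° counter-clockwise)) -> North
  R (right (90° clockwise)) -> East
  U (U-turn (180°)) -> West
  R (right (90° clockwise)) -> North
  R (right (90° clockwise)) -> East
  U (U-turn (180°)) -> West
  L (left (90° counter-clockwise)) -> South
  R (right (90° clockwise)) -> West
  U (U-turn (180°)) -> East
  L (left (90° counter-clockwise)) -> North
  U (U-turn (180°)) -> South
Final: South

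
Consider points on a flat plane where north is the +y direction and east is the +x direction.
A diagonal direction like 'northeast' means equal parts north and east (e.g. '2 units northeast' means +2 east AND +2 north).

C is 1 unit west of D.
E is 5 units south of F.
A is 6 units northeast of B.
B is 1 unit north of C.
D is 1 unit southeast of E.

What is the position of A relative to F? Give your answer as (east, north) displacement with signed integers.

Answer: A is at (east=6, north=1) relative to F.

Derivation:
Place F at the origin (east=0, north=0).
  E is 5 units south of F: delta (east=+0, north=-5); E at (east=0, north=-5).
  D is 1 unit southeast of E: delta (east=+1, north=-1); D at (east=1, north=-6).
  C is 1 unit west of D: delta (east=-1, north=+0); C at (east=0, north=-6).
  B is 1 unit north of C: delta (east=+0, north=+1); B at (east=0, north=-5).
  A is 6 units northeast of B: delta (east=+6, north=+6); A at (east=6, north=1).
Therefore A relative to F: (east=6, north=1).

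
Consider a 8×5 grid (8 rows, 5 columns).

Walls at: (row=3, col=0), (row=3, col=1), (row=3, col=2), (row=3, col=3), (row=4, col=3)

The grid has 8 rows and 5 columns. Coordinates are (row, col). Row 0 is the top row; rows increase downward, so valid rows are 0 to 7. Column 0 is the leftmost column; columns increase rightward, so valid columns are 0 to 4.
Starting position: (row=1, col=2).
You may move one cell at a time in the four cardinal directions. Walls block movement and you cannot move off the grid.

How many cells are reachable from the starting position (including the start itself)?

BFS flood-fill from (row=1, col=2):
  Distance 0: (row=1, col=2)
  Distance 1: (row=0, col=2), (row=1, col=1), (row=1, col=3), (row=2, col=2)
  Distance 2: (row=0, col=1), (row=0, col=3), (row=1, col=0), (row=1, col=4), (row=2, col=1), (row=2, col=3)
  Distance 3: (row=0, col=0), (row=0, col=4), (row=2, col=0), (row=2, col=4)
  Distance 4: (row=3, col=4)
  Distance 5: (row=4, col=4)
  Distance 6: (row=5, col=4)
  Distance 7: (row=5, col=3), (row=6, col=4)
  Distance 8: (row=5, col=2), (row=6, col=3), (row=7, col=4)
  Distance 9: (row=4, col=2), (row=5, col=1), (row=6, col=2), (row=7, col=3)
  Distance 10: (row=4, col=1), (row=5, col=0), (row=6, col=1), (row=7, col=2)
  Distance 11: (row=4, col=0), (row=6, col=0), (row=7, col=1)
  Distance 12: (row=7, col=0)
Total reachable: 35 (grid has 35 open cells total)

Answer: Reachable cells: 35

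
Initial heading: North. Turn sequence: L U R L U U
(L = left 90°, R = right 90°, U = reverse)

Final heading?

Answer: Final heading: East

Derivation:
Start: North
  L (left (90° counter-clockwise)) -> West
  U (U-turn (180°)) -> East
  R (right (90° clockwise)) -> South
  L (left (90° counter-clockwise)) -> East
  U (U-turn (180°)) -> West
  U (U-turn (180°)) -> East
Final: East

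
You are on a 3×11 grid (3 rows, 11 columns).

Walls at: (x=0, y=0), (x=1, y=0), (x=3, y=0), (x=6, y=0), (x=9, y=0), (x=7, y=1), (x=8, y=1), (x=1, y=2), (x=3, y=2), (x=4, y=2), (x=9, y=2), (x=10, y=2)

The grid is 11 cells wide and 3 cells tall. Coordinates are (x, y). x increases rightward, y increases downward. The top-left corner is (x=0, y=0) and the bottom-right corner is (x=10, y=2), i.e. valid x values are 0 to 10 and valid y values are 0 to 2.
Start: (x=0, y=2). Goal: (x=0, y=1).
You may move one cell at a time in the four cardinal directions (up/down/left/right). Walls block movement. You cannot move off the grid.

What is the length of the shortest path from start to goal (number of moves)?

BFS from (x=0, y=2) until reaching (x=0, y=1):
  Distance 0: (x=0, y=2)
  Distance 1: (x=0, y=1)  <- goal reached here
One shortest path (1 moves): (x=0, y=2) -> (x=0, y=1)

Answer: Shortest path length: 1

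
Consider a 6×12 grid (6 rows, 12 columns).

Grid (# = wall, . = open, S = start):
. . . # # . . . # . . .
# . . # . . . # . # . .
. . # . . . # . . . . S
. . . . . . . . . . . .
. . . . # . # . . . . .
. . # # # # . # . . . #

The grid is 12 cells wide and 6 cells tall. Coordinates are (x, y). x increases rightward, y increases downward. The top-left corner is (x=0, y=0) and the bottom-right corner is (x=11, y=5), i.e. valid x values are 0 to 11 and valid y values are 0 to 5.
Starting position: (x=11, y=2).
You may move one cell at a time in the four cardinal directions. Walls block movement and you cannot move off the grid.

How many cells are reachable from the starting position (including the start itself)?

Answer: Reachable cells: 54

Derivation:
BFS flood-fill from (x=11, y=2):
  Distance 0: (x=11, y=2)
  Distance 1: (x=11, y=1), (x=10, y=2), (x=11, y=3)
  Distance 2: (x=11, y=0), (x=10, y=1), (x=9, y=2), (x=10, y=3), (x=11, y=4)
  Distance 3: (x=10, y=0), (x=8, y=2), (x=9, y=3), (x=10, y=4)
  Distance 4: (x=9, y=0), (x=8, y=1), (x=7, y=2), (x=8, y=3), (x=9, y=4), (x=10, y=5)
  Distance 5: (x=7, y=3), (x=8, y=4), (x=9, y=5)
  Distance 6: (x=6, y=3), (x=7, y=4), (x=8, y=5)
  Distance 7: (x=5, y=3)
  Distance 8: (x=5, y=2), (x=4, y=3), (x=5, y=4)
  Distance 9: (x=5, y=1), (x=4, y=2), (x=3, y=3)
  Distance 10: (x=5, y=0), (x=4, y=1), (x=6, y=1), (x=3, y=2), (x=2, y=3), (x=3, y=4)
  Distance 11: (x=6, y=0), (x=1, y=3), (x=2, y=4)
  Distance 12: (x=7, y=0), (x=1, y=2), (x=0, y=3), (x=1, y=4)
  Distance 13: (x=1, y=1), (x=0, y=2), (x=0, y=4), (x=1, y=5)
  Distance 14: (x=1, y=0), (x=2, y=1), (x=0, y=5)
  Distance 15: (x=0, y=0), (x=2, y=0)
Total reachable: 54 (grid has 55 open cells total)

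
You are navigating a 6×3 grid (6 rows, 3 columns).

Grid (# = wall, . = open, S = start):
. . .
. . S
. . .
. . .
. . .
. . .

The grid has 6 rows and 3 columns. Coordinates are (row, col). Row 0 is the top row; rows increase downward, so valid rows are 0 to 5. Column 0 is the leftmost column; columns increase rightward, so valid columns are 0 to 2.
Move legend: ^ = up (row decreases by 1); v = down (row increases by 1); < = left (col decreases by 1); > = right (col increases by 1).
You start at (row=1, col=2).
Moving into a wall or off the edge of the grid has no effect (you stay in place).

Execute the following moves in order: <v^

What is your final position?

Answer: Final position: (row=1, col=1)

Derivation:
Start: (row=1, col=2)
  < (left): (row=1, col=2) -> (row=1, col=1)
  v (down): (row=1, col=1) -> (row=2, col=1)
  ^ (up): (row=2, col=1) -> (row=1, col=1)
Final: (row=1, col=1)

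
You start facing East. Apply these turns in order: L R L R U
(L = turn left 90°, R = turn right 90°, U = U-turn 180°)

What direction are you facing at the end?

Start: East
  L (left (90° counter-clockwise)) -> North
  R (right (90° clockwise)) -> East
  L (left (90° counter-clockwise)) -> North
  R (right (90° clockwise)) -> East
  U (U-turn (180°)) -> West
Final: West

Answer: Final heading: West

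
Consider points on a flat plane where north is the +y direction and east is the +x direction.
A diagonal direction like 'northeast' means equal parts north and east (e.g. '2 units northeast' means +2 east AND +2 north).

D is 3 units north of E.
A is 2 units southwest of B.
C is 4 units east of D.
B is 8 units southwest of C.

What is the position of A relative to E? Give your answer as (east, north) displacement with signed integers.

Place E at the origin (east=0, north=0).
  D is 3 units north of E: delta (east=+0, north=+3); D at (east=0, north=3).
  C is 4 units east of D: delta (east=+4, north=+0); C at (east=4, north=3).
  B is 8 units southwest of C: delta (east=-8, north=-8); B at (east=-4, north=-5).
  A is 2 units southwest of B: delta (east=-2, north=-2); A at (east=-6, north=-7).
Therefore A relative to E: (east=-6, north=-7).

Answer: A is at (east=-6, north=-7) relative to E.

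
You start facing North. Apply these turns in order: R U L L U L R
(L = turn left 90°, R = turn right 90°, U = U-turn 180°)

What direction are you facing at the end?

Answer: Final heading: West

Derivation:
Start: North
  R (right (90° clockwise)) -> East
  U (U-turn (180°)) -> West
  L (left (90° counter-clockwise)) -> South
  L (left (90° counter-clockwise)) -> East
  U (U-turn (180°)) -> West
  L (left (90° counter-clockwise)) -> South
  R (right (90° clockwise)) -> West
Final: West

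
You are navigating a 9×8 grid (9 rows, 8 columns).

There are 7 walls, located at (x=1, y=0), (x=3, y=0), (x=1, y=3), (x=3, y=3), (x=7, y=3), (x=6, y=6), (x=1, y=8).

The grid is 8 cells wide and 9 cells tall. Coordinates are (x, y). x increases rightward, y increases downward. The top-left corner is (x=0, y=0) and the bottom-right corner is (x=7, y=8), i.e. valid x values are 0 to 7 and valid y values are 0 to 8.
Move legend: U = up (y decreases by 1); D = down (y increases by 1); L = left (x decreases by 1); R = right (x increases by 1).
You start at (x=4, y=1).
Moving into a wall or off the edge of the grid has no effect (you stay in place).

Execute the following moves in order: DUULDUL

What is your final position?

Start: (x=4, y=1)
  D (down): (x=4, y=1) -> (x=4, y=2)
  U (up): (x=4, y=2) -> (x=4, y=1)
  U (up): (x=4, y=1) -> (x=4, y=0)
  L (left): blocked, stay at (x=4, y=0)
  D (down): (x=4, y=0) -> (x=4, y=1)
  U (up): (x=4, y=1) -> (x=4, y=0)
  L (left): blocked, stay at (x=4, y=0)
Final: (x=4, y=0)

Answer: Final position: (x=4, y=0)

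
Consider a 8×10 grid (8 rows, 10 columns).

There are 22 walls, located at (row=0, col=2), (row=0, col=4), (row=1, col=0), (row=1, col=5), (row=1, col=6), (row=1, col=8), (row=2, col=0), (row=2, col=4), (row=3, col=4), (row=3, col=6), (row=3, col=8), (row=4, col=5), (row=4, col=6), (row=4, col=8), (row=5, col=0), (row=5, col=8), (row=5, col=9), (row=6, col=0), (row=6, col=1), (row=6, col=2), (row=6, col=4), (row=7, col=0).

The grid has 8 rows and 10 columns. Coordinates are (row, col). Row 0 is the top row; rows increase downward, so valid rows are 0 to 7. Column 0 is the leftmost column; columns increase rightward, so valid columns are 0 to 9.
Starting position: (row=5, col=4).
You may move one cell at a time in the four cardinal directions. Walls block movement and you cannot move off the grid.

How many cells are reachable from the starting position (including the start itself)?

Answer: Reachable cells: 58

Derivation:
BFS flood-fill from (row=5, col=4):
  Distance 0: (row=5, col=4)
  Distance 1: (row=4, col=4), (row=5, col=3), (row=5, col=5)
  Distance 2: (row=4, col=3), (row=5, col=2), (row=5, col=6), (row=6, col=3), (row=6, col=5)
  Distance 3: (row=3, col=3), (row=4, col=2), (row=5, col=1), (row=5, col=7), (row=6, col=6), (row=7, col=3), (row=7, col=5)
  Distance 4: (row=2, col=3), (row=3, col=2), (row=4, col=1), (row=4, col=7), (row=6, col=7), (row=7, col=2), (row=7, col=4), (row=7, col=6)
  Distance 5: (row=1, col=3), (row=2, col=2), (row=3, col=1), (row=3, col=7), (row=4, col=0), (row=6, col=8), (row=7, col=1), (row=7, col=7)
  Distance 6: (row=0, col=3), (row=1, col=2), (row=1, col=4), (row=2, col=1), (row=2, col=7), (row=3, col=0), (row=6, col=9), (row=7, col=8)
  Distance 7: (row=1, col=1), (row=1, col=7), (row=2, col=6), (row=2, col=8), (row=7, col=9)
  Distance 8: (row=0, col=1), (row=0, col=7), (row=2, col=5), (row=2, col=9)
  Distance 9: (row=0, col=0), (row=0, col=6), (row=0, col=8), (row=1, col=9), (row=3, col=5), (row=3, col=9)
  Distance 10: (row=0, col=5), (row=0, col=9), (row=4, col=9)
Total reachable: 58 (grid has 58 open cells total)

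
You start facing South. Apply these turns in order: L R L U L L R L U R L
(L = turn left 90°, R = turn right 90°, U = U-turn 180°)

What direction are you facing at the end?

Start: South
  L (left (90° counter-clockwise)) -> East
  R (right (90° clockwise)) -> South
  L (left (90° counter-clockwise)) -> East
  U (U-turn (180°)) -> West
  L (left (90° counter-clockwise)) -> South
  L (left (90° counter-clockwise)) -> East
  R (right (90° clockwise)) -> South
  L (left (90° counter-clockwise)) -> East
  U (U-turn (180°)) -> West
  R (right (90° clockwise)) -> North
  L (left (90° counter-clockwise)) -> West
Final: West

Answer: Final heading: West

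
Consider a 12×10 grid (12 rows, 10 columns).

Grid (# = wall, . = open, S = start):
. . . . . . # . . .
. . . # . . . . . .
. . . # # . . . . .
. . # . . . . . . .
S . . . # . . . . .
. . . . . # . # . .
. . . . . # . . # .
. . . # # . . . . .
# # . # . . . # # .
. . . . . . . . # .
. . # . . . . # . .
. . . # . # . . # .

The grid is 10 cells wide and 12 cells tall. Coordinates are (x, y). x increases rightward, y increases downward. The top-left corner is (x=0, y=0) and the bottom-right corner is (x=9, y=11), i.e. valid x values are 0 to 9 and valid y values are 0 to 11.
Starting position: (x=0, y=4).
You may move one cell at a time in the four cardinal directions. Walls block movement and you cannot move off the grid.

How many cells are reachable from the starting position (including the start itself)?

Answer: Reachable cells: 97

Derivation:
BFS flood-fill from (x=0, y=4):
  Distance 0: (x=0, y=4)
  Distance 1: (x=0, y=3), (x=1, y=4), (x=0, y=5)
  Distance 2: (x=0, y=2), (x=1, y=3), (x=2, y=4), (x=1, y=5), (x=0, y=6)
  Distance 3: (x=0, y=1), (x=1, y=2), (x=3, y=4), (x=2, y=5), (x=1, y=6), (x=0, y=7)
  Distance 4: (x=0, y=0), (x=1, y=1), (x=2, y=2), (x=3, y=3), (x=3, y=5), (x=2, y=6), (x=1, y=7)
  Distance 5: (x=1, y=0), (x=2, y=1), (x=4, y=3), (x=4, y=5), (x=3, y=6), (x=2, y=7)
  Distance 6: (x=2, y=0), (x=5, y=3), (x=4, y=6), (x=2, y=8)
  Distance 7: (x=3, y=0), (x=5, y=2), (x=6, y=3), (x=5, y=4), (x=2, y=9)
  Distance 8: (x=4, y=0), (x=5, y=1), (x=6, y=2), (x=7, y=3), (x=6, y=4), (x=1, y=9), (x=3, y=9)
  Distance 9: (x=5, y=0), (x=4, y=1), (x=6, y=1), (x=7, y=2), (x=8, y=3), (x=7, y=4), (x=6, y=5), (x=0, y=9), (x=4, y=9), (x=1, y=10), (x=3, y=10)
  Distance 10: (x=7, y=1), (x=8, y=2), (x=9, y=3), (x=8, y=4), (x=6, y=6), (x=4, y=8), (x=5, y=9), (x=0, y=10), (x=4, y=10), (x=1, y=11)
  Distance 11: (x=7, y=0), (x=8, y=1), (x=9, y=2), (x=9, y=4), (x=8, y=5), (x=7, y=6), (x=6, y=7), (x=5, y=8), (x=6, y=9), (x=5, y=10), (x=0, y=11), (x=2, y=11), (x=4, y=11)
  Distance 12: (x=8, y=0), (x=9, y=1), (x=9, y=5), (x=5, y=7), (x=7, y=7), (x=6, y=8), (x=7, y=9), (x=6, y=10)
  Distance 13: (x=9, y=0), (x=9, y=6), (x=8, y=7), (x=6, y=11)
  Distance 14: (x=9, y=7), (x=7, y=11)
  Distance 15: (x=9, y=8)
  Distance 16: (x=9, y=9)
  Distance 17: (x=9, y=10)
  Distance 18: (x=8, y=10), (x=9, y=11)
Total reachable: 97 (grid has 97 open cells total)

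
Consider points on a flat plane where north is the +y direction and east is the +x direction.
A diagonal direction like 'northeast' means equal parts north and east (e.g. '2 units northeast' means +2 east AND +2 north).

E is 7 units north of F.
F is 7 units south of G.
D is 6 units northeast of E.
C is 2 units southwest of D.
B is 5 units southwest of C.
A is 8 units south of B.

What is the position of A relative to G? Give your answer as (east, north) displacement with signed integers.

Place G at the origin (east=0, north=0).
  F is 7 units south of G: delta (east=+0, north=-7); F at (east=0, north=-7).
  E is 7 units north of F: delta (east=+0, north=+7); E at (east=0, north=0).
  D is 6 units northeast of E: delta (east=+6, north=+6); D at (east=6, north=6).
  C is 2 units southwest of D: delta (east=-2, north=-2); C at (east=4, north=4).
  B is 5 units southwest of C: delta (east=-5, north=-5); B at (east=-1, north=-1).
  A is 8 units south of B: delta (east=+0, north=-8); A at (east=-1, north=-9).
Therefore A relative to G: (east=-1, north=-9).

Answer: A is at (east=-1, north=-9) relative to G.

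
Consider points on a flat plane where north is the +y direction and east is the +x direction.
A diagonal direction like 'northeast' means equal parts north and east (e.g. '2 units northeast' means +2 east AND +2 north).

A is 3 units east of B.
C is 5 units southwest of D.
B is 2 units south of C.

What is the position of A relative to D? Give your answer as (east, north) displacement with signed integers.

Place D at the origin (east=0, north=0).
  C is 5 units southwest of D: delta (east=-5, north=-5); C at (east=-5, north=-5).
  B is 2 units south of C: delta (east=+0, north=-2); B at (east=-5, north=-7).
  A is 3 units east of B: delta (east=+3, north=+0); A at (east=-2, north=-7).
Therefore A relative to D: (east=-2, north=-7).

Answer: A is at (east=-2, north=-7) relative to D.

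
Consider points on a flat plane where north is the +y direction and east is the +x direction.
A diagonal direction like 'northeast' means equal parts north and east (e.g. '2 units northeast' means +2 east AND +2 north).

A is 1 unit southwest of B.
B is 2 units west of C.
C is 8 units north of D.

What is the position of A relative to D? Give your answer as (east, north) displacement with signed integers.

Answer: A is at (east=-3, north=7) relative to D.

Derivation:
Place D at the origin (east=0, north=0).
  C is 8 units north of D: delta (east=+0, north=+8); C at (east=0, north=8).
  B is 2 units west of C: delta (east=-2, north=+0); B at (east=-2, north=8).
  A is 1 unit southwest of B: delta (east=-1, north=-1); A at (east=-3, north=7).
Therefore A relative to D: (east=-3, north=7).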